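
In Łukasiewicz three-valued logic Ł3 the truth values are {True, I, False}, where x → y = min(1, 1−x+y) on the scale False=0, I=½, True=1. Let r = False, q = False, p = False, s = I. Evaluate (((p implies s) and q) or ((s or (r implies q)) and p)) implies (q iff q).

True

p implies s = False implies I = True  [min(1, 1−0+½)]
(p implies s) and q = True and False = False
r implies q = False implies False = True
s or (r implies q) = I or True = True
(s or (r implies q)) and p = True and False = False
((p implies s) and q) or ((s or (r implies q)) and p) = False or False = False
q iff q = False iff False = True
(((p implies s) and q) or ((s or (r implies q)) and p)) implies (q iff q) = False implies True = True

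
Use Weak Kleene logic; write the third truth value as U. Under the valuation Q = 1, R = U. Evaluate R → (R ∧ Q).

R ∧ Q = U ∧ 1 = U
R → (R ∧ Q) = U → U = U  [any arg is the third value ⇒ result is the third value]

U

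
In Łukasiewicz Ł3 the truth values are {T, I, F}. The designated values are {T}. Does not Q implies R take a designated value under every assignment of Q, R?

No

Countermodel: Q=I, R=F gives I, which is not designated.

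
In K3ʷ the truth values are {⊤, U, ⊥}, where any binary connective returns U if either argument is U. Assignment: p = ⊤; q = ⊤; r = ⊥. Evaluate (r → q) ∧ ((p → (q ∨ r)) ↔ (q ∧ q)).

⊤

r → q = ⊥ → ⊤ = ⊤
q ∨ r = ⊤ ∨ ⊥ = ⊤
p → (q ∨ r) = ⊤ → ⊤ = ⊤
q ∧ q = ⊤ ∧ ⊤ = ⊤
(p → (q ∨ r)) ↔ (q ∧ q) = ⊤ ↔ ⊤ = ⊤
(r → q) ∧ ((p → (q ∨ r)) ↔ (q ∧ q)) = ⊤ ∧ ⊤ = ⊤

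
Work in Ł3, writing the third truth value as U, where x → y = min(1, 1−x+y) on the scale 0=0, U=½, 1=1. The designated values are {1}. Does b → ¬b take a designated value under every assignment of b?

Countermodel: b=1 gives 0, which is not designated.

No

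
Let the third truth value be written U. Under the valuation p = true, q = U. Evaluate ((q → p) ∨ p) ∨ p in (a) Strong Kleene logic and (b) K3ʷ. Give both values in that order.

true; U

In Strong Kleene logic: q → p = U → true = true  [¬U ∨ true]
(q → p) ∨ p = true ∨ true = true
((q → p) ∨ p) ∨ p = true ∨ true = true
In K3ʷ: q → p = U → true = U  [any arg is the third value ⇒ result is the third value]
(q → p) ∨ p = U ∨ true = U
((q → p) ∨ p) ∨ p = U ∨ true = U
They differ because Strong Kleene logic and K3ʷ treat U differently under the binary connectives.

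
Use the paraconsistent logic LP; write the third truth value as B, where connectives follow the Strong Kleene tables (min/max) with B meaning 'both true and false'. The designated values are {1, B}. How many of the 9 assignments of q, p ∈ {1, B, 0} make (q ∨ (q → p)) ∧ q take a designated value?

6

Of the 9 assignments, 6 give a value in {1, B}.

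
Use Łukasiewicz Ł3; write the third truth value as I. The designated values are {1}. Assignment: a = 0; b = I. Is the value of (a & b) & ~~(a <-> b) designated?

a & b = 0 & I = 0
a <-> b = 0 <-> I = I
~(a <-> b) = ~I = I
~~(a <-> b) = ~I = I
(a & b) & ~~(a <-> b) = 0 & I = 0
0 ∉ {1}.

No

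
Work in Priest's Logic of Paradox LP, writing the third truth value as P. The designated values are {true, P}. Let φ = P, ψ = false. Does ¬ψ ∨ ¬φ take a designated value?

¬ψ = ¬false = true
¬φ = ¬P = P
¬ψ ∨ ¬φ = true ∨ P = true
true ∈ {true, P}.

Yes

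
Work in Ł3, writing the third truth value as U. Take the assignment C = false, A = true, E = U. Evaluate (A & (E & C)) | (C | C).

E & C = U & false = false
A & (E & C) = true & false = false
C | C = false | false = false
(A & (E & C)) | (C | C) = false | false = false

false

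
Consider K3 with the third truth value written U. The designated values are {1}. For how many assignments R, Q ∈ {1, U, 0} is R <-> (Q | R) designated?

4

Designated under: (R=1, Q=1); (R=1, Q=U); (R=1, Q=0); (R=0, Q=0).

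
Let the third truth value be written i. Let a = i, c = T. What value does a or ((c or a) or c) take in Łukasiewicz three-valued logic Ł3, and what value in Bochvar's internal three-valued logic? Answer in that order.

In Łukasiewicz three-valued logic Ł3: c or a = T or i = T
(c or a) or c = T or T = T
a or ((c or a) or c) = i or T = T
In Bochvar's internal three-valued logic: c or a = T or i = i
(c or a) or c = i or T = i
a or ((c or a) or c) = i or i = i
They differ because Łukasiewicz three-valued logic Ł3 and Bochvar's internal three-valued logic treat i differently under the binary connectives.

T; i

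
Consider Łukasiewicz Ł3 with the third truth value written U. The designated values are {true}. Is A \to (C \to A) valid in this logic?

Yes

Every assignment of A, C over {true, U, false} gives a value in {true}.
In particular, with A=U, C=U: A \to (C \to A) = true.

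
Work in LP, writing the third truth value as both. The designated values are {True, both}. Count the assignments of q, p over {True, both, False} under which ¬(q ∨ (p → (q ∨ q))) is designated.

Designated under: (q=both, p=True); (q=both, p=both); (q=False, p=True); (q=False, p=both).

4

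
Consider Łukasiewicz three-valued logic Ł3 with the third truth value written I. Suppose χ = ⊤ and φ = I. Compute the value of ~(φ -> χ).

φ -> χ = I -> ⊤ = ⊤  [min(1, 1−½+1)]
~(φ -> χ) = ~⊤ = ⊥

⊥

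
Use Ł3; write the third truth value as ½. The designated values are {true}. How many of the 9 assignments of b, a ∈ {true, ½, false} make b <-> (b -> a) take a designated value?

Designated under: (b=true, a=true); (b=½, a=false).

2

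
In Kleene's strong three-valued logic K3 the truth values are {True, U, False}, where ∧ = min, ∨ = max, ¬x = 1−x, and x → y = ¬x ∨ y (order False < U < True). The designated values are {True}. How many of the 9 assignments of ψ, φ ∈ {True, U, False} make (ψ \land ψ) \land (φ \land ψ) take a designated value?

1

Designated under: (ψ=True, φ=True).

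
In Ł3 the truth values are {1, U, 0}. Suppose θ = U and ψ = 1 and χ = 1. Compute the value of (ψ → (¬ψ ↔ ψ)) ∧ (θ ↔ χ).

¬ψ = ¬1 = 0
¬ψ ↔ ψ = 0 ↔ 1 = 0
ψ → (¬ψ ↔ ψ) = 1 → 0 = 0
θ ↔ χ = U ↔ 1 = U
(ψ → (¬ψ ↔ ψ)) ∧ (θ ↔ χ) = 0 ∧ U = 0

0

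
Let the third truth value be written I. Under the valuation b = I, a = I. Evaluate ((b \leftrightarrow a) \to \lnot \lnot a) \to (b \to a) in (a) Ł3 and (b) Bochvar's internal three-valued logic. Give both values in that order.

True; I

In Ł3: b \leftrightarrow a = I \leftrightarrow I = True
\lnot a = \lnot I = I
\lnot \lnot a = \lnot I = I
(b \leftrightarrow a) \to \lnot \lnot a = True \to I = I
b \to a = I \to I = True
((b \leftrightarrow a) \to \lnot \lnot a) \to (b \to a) = I \to True = True
In Bochvar's internal three-valued logic: b \leftrightarrow a = I \leftrightarrow I = I
\lnot a = \lnot I = I
\lnot \lnot a = \lnot I = I
(b \leftrightarrow a) \to \lnot \lnot a = I \to I = I  [any arg is the third value ⇒ result is the third value]
b \to a = I \to I = I
((b \leftrightarrow a) \to \lnot \lnot a) \to (b \to a) = I \to I = I
They differ because Ł3 and Bochvar's internal three-valued logic treat I differently under the binary connectives.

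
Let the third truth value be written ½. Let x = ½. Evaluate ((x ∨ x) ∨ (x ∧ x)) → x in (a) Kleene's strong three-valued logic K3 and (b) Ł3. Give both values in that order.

½; 1

In Kleene's strong three-valued logic K3: x ∨ x = ½ ∨ ½ = ½
x ∧ x = ½ ∧ ½ = ½
(x ∨ x) ∨ (x ∧ x) = ½ ∨ ½ = ½
((x ∨ x) ∨ (x ∧ x)) → x = ½ → ½ = ½  [¬½ ∨ ½]
In Ł3: x ∨ x = ½ ∨ ½ = ½
x ∧ x = ½ ∧ ½ = ½
(x ∨ x) ∨ (x ∧ x) = ½ ∨ ½ = ½
((x ∨ x) ∨ (x ∧ x)) → x = ½ → ½ = 1
They differ because Kleene's strong three-valued logic K3 and Ł3 treat ½ differently under implication.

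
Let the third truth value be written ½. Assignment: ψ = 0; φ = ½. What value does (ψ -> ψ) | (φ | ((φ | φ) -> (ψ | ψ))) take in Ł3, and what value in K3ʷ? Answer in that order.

1; ½

In Ł3: ψ -> ψ = 0 -> 0 = 1
φ | φ = ½ | ½ = ½
ψ | ψ = 0 | 0 = 0
(φ | φ) -> (ψ | ψ) = ½ -> 0 = ½
φ | ((φ | φ) -> (ψ | ψ)) = ½ | ½ = ½
(ψ -> ψ) | (φ | ((φ | φ) -> (ψ | ψ))) = 1 | ½ = 1
In K3ʷ: ψ -> ψ = 0 -> 0 = 1
φ | φ = ½ | ½ = ½
ψ | ψ = 0 | 0 = 0
(φ | φ) -> (ψ | ψ) = ½ -> 0 = ½
φ | ((φ | φ) -> (ψ | ψ)) = ½ | ½ = ½
(ψ -> ψ) | (φ | ((φ | φ) -> (ψ | ψ))) = 1 | ½ = ½
They differ because Ł3 and K3ʷ treat ½ differently under the binary connectives.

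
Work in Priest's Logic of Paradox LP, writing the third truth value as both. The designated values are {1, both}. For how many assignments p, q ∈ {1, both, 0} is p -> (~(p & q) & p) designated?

8

Of the 9 assignments, 8 give a value in {1, both}.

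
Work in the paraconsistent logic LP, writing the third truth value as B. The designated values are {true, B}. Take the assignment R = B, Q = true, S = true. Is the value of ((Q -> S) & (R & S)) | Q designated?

Q -> S = true -> true = true
R & S = B & true = B
(Q -> S) & (R & S) = true & B = B
((Q -> S) & (R & S)) | Q = B | true = true
true ∈ {true, B}.

Yes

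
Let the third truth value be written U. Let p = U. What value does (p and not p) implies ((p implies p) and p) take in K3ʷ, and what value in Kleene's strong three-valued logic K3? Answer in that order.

In K3ʷ: not p = not U = U
p and not p = U and U = U
p implies p = U implies U = U  [any arg is the third value ⇒ result is the third value]
(p implies p) and p = U and U = U
(p and not p) implies ((p implies p) and p) = U implies U = U
In Kleene's strong three-valued logic K3: not p = not U = U
p and not p = U and U = U
p implies p = U implies U = U  [not U or U]
(p implies p) and p = U and U = U
(p and not p) implies ((p implies p) and p) = U implies U = U

U; U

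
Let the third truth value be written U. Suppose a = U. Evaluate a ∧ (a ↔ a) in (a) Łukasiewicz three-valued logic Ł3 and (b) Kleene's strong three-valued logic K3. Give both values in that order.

U; U

In Łukasiewicz three-valued logic Ł3: a ↔ a = U ↔ U = ⊤  [1 − |½−½|]
a ∧ (a ↔ a) = U ∧ ⊤ = U
In Kleene's strong three-valued logic K3: a ↔ a = U ↔ U = U
a ∧ (a ↔ a) = U ∧ U = U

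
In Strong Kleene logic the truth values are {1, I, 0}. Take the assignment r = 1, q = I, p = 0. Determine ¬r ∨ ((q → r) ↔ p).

0

¬r = ¬1 = 0
q → r = I → 1 = 1
(q → r) ↔ p = 1 ↔ 0 = 0
¬r ∨ ((q → r) ↔ p) = 0 ∨ 0 = 0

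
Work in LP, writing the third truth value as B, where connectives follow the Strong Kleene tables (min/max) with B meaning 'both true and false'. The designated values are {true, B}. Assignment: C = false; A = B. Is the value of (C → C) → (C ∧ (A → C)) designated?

C → C = false → false = true
A → C = B → false = B  [¬B ∨ false]
C ∧ (A → C) = false ∧ B = false
(C → C) → (C ∧ (A → C)) = true → false = false
false ∉ {true, B}.

No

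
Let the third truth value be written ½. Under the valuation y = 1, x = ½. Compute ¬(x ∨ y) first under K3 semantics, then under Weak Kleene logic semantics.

0; ½

In K3: x ∨ y = ½ ∨ 1 = 1
¬(x ∨ y) = ¬1 = 0
In Weak Kleene logic: x ∨ y = ½ ∨ 1 = ½
¬(x ∨ y) = ¬½ = ½
They differ because K3 and Weak Kleene logic treat ½ differently under the binary connectives.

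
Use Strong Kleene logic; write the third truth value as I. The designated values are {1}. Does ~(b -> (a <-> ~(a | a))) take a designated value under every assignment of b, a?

Countermodel: b=1, a=I gives I, which is not designated.

No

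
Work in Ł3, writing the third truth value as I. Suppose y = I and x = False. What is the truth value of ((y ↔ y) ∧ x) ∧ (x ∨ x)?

False

y ↔ y = I ↔ I = True  [1 − |½−½|]
(y ↔ y) ∧ x = True ∧ False = False
x ∨ x = False ∨ False = False
((y ↔ y) ∧ x) ∧ (x ∨ x) = False ∧ False = False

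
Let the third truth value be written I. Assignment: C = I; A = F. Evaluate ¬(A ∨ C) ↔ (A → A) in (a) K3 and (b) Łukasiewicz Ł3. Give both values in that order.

In K3: A ∨ C = F ∨ I = I
¬(A ∨ C) = ¬I = I
A → A = F → F = T
¬(A ∨ C) ↔ (A → A) = I ↔ T = I
In Łukasiewicz Ł3: A ∨ C = F ∨ I = I
¬(A ∨ C) = ¬I = I
A → A = F → F = T
¬(A ∨ C) ↔ (A → A) = I ↔ T = I  [1 − |½−1|]

I; I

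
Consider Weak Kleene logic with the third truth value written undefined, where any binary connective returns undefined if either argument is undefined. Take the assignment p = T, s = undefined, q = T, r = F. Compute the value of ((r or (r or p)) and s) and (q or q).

r or p = F or T = T
r or (r or p) = F or T = T
(r or (r or p)) and s = T and undefined = undefined
q or q = T or T = T
((r or (r or p)) and s) and (q or q) = undefined and T = undefined

undefined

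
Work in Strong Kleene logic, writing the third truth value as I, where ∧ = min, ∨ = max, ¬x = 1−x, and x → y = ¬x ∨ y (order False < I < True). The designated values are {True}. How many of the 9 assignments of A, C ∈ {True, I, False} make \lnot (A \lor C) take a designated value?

1

Designated under: (A=False, C=False).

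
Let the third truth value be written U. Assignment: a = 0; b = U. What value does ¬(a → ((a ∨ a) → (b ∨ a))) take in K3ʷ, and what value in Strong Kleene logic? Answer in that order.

In K3ʷ: a ∨ a = 0 ∨ 0 = 0
b ∨ a = U ∨ 0 = U
(a ∨ a) → (b ∨ a) = 0 → U = U  [any arg is the third value ⇒ result is the third value]
a → ((a ∨ a) → (b ∨ a)) = 0 → U = U
¬(a → ((a ∨ a) → (b ∨ a))) = ¬U = U
In Strong Kleene logic: a ∨ a = 0 ∨ 0 = 0
b ∨ a = U ∨ 0 = U
(a ∨ a) → (b ∨ a) = 0 → U = 1  [¬0 ∨ U]
a → ((a ∨ a) → (b ∨ a)) = 0 → 1 = 1
¬(a → ((a ∨ a) → (b ∨ a))) = ¬1 = 0
They differ because K3ʷ and Strong Kleene logic treat U differently under the binary connectives.

U; 0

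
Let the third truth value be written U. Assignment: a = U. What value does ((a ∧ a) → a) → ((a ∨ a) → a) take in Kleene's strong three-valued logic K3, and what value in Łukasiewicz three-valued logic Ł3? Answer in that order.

In Kleene's strong three-valued logic K3: a ∧ a = U ∧ U = U
(a ∧ a) → a = U → U = U
a ∨ a = U ∨ U = U
(a ∨ a) → a = U → U = U
((a ∧ a) → a) → ((a ∨ a) → a) = U → U = U
In Łukasiewicz three-valued logic Ł3: a ∧ a = U ∧ U = U
(a ∧ a) → a = U → U = 1  [min(1, 1−½+½)]
a ∨ a = U ∨ U = U
(a ∨ a) → a = U → U = 1
((a ∧ a) → a) → ((a ∨ a) → a) = 1 → 1 = 1
They differ because Kleene's strong three-valued logic K3 and Łukasiewicz three-valued logic Ł3 treat U differently under implication.

U; 1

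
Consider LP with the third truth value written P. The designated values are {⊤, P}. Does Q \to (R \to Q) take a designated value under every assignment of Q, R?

Yes

Every assignment of Q, R over {⊤, P, ⊥} gives a value in {⊤, P}.
In particular, with Q=P, R=P: Q \to (R \to Q) = P.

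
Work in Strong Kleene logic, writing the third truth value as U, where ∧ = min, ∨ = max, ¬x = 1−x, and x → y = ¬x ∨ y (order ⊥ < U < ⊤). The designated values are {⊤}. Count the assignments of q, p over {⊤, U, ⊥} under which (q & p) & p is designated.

1

Designated under: (q=⊤, p=⊤).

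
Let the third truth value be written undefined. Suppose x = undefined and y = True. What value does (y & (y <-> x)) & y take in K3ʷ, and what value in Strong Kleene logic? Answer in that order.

undefined; undefined

In K3ʷ: y <-> x = True <-> undefined = undefined
y & (y <-> x) = True & undefined = undefined
(y & (y <-> x)) & y = undefined & True = undefined
In Strong Kleene logic: y <-> x = True <-> undefined = undefined
y & (y <-> x) = True & undefined = undefined
(y & (y <-> x)) & y = undefined & True = undefined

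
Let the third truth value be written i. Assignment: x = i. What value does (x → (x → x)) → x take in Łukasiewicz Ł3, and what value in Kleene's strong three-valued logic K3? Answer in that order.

i; i

In Łukasiewicz Ł3: x → x = i → i = ⊤  [min(1, 1−½+½)]
x → (x → x) = i → ⊤ = ⊤
(x → (x → x)) → x = ⊤ → i = i
In Kleene's strong three-valued logic K3: x → x = i → i = i  [¬i ∨ i]
x → (x → x) = i → i = i
(x → (x → x)) → x = i → i = i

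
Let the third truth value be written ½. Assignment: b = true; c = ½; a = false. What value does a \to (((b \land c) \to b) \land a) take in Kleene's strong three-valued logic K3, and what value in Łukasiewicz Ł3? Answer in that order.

true; true

In Kleene's strong three-valued logic K3: b \land c = true \land ½ = ½
(b \land c) \to b = ½ \to true = true  [\lnot ½ \lor true]
((b \land c) \to b) \land a = true \land false = false
a \to (((b \land c) \to b) \land a) = false \to false = true
In Łukasiewicz Ł3: b \land c = true \land ½ = ½
(b \land c) \to b = ½ \to true = true
((b \land c) \to b) \land a = true \land false = false
a \to (((b \land c) \to b) \land a) = false \to false = true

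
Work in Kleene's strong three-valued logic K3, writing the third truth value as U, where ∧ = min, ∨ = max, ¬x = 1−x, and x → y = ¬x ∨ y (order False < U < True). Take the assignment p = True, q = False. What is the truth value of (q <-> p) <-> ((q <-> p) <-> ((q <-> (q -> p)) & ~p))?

False

q <-> p = False <-> True = False
q <-> p = False <-> True = False
q -> p = False -> True = True
q <-> (q -> p) = False <-> True = False
~p = ~True = False
(q <-> (q -> p)) & ~p = False & False = False
(q <-> p) <-> ((q <-> (q -> p)) & ~p) = False <-> False = True
(q <-> p) <-> ((q <-> p) <-> ((q <-> (q -> p)) & ~p)) = False <-> True = False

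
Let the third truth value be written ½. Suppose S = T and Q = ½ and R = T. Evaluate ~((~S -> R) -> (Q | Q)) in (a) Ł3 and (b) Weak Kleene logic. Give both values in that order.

½; ½

In Ł3: ~S = ~T = F
~S -> R = F -> T = T
Q | Q = ½ | ½ = ½
(~S -> R) -> (Q | Q) = T -> ½ = ½
~((~S -> R) -> (Q | Q)) = ~½ = ½
In Weak Kleene logic: ~S = ~T = F
~S -> R = F -> T = T
Q | Q = ½ | ½ = ½
(~S -> R) -> (Q | Q) = T -> ½ = ½  [any arg is the third value ⇒ result is the third value]
~((~S -> R) -> (Q | Q)) = ~½ = ½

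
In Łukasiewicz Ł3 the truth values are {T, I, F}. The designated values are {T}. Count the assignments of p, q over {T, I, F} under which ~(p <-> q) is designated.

2

Designated under: (p=T, q=F); (p=F, q=T).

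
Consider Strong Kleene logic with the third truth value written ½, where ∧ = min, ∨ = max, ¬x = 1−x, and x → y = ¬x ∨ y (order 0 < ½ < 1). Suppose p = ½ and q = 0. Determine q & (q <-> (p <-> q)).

p <-> q = ½ <-> 0 = ½
q <-> (p <-> q) = 0 <-> ½ = ½
q & (q <-> (p <-> q)) = 0 & ½ = 0

0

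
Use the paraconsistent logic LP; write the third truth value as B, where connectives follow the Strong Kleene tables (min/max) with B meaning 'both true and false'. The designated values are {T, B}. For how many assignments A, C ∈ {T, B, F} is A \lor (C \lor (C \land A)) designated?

Of the 9 assignments, 8 give a value in {T, B}.

8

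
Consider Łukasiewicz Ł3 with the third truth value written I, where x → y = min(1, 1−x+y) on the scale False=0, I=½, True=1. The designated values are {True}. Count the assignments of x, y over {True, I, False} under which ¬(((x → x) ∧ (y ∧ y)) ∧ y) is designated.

3

Designated under: (x=True, y=False); (x=I, y=False); (x=False, y=False).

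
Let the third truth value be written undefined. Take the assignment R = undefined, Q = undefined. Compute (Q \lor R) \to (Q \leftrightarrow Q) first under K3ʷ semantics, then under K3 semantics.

undefined; undefined

In K3ʷ: Q \lor R = undefined \lor undefined = undefined
Q \leftrightarrow Q = undefined \leftrightarrow undefined = undefined
(Q \lor R) \to (Q \leftrightarrow Q) = undefined \to undefined = undefined  [any arg is the third value ⇒ result is the third value]
In K3: Q \lor R = undefined \lor undefined = undefined
Q \leftrightarrow Q = undefined \leftrightarrow undefined = undefined
(Q \lor R) \to (Q \leftrightarrow Q) = undefined \to undefined = undefined  [\lnot undefined \lor undefined]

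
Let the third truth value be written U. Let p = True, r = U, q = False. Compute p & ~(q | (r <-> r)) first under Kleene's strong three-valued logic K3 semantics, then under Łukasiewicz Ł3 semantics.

In Kleene's strong three-valued logic K3: r <-> r = U <-> U = U
q | (r <-> r) = False | U = U
~(q | (r <-> r)) = ~U = U
p & ~(q | (r <-> r)) = True & U = U
In Łukasiewicz Ł3: r <-> r = U <-> U = True
q | (r <-> r) = False | True = True
~(q | (r <-> r)) = ~True = False
p & ~(q | (r <-> r)) = True & False = False
They differ because Kleene's strong three-valued logic K3 and Łukasiewicz Ł3 treat U differently under implication.

U; False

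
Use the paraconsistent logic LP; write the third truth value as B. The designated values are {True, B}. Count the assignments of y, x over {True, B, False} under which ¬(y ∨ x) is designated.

4

Designated under: (y=B, x=B); (y=B, x=False); (y=False, x=B); (y=False, x=False).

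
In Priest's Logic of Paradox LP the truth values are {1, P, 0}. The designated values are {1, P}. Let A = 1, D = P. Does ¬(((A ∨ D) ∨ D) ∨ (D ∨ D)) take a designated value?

No

A ∨ D = 1 ∨ P = 1
(A ∨ D) ∨ D = 1 ∨ P = 1
D ∨ D = P ∨ P = P
((A ∨ D) ∨ D) ∨ (D ∨ D) = 1 ∨ P = 1
¬(((A ∨ D) ∨ D) ∨ (D ∨ D)) = ¬1 = 0
0 ∉ {1, P}.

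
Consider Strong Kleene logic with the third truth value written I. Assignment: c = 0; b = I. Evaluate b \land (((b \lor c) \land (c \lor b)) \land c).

b \lor c = I \lor 0 = I
c \lor b = 0 \lor I = I
(b \lor c) \land (c \lor b) = I \land I = I
((b \lor c) \land (c \lor b)) \land c = I \land 0 = 0
b \land (((b \lor c) \land (c \lor b)) \land c) = I \land 0 = 0

0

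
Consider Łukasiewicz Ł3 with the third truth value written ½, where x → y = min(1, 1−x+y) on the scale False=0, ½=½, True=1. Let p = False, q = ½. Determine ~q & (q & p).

~q = ~½ = ½
q & p = ½ & False = False
~q & (q & p) = ½ & False = False

False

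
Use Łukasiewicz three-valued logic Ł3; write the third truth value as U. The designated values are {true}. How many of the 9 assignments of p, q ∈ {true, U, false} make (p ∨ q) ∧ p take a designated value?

3

Designated under: (p=true, q=true); (p=true, q=U); (p=true, q=false).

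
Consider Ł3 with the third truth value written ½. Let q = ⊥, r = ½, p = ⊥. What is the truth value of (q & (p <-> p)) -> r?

p <-> p = ⊥ <-> ⊥ = ⊤
q & (p <-> p) = ⊥ & ⊤ = ⊥
(q & (p <-> p)) -> r = ⊥ -> ½ = ⊤  [min(1, 1−0+½)]

⊤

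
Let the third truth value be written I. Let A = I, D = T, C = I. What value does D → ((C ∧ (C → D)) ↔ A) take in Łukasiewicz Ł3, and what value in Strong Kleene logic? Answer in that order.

T; I

In Łukasiewicz Ł3: C → D = I → T = T  [min(1, 1−½+1)]
C ∧ (C → D) = I ∧ T = I
(C ∧ (C → D)) ↔ A = I ↔ I = T
D → ((C ∧ (C → D)) ↔ A) = T → T = T
In Strong Kleene logic: C → D = I → T = T
C ∧ (C → D) = I ∧ T = I
(C ∧ (C → D)) ↔ A = I ↔ I = I
D → ((C ∧ (C → D)) ↔ A) = T → I = I
They differ because Łukasiewicz Ł3 and Strong Kleene logic treat I differently under implication.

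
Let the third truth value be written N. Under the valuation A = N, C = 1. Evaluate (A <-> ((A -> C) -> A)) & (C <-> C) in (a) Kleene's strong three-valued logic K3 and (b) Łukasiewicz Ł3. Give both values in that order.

In Kleene's strong three-valued logic K3: A -> C = N -> 1 = 1  [~N | 1]
(A -> C) -> A = 1 -> N = N
A <-> ((A -> C) -> A) = N <-> N = N
C <-> C = 1 <-> 1 = 1
(A <-> ((A -> C) -> A)) & (C <-> C) = N & 1 = N
In Łukasiewicz Ł3: A -> C = N -> 1 = 1
(A -> C) -> A = 1 -> N = N
A <-> ((A -> C) -> A) = N <-> N = 1
C <-> C = 1 <-> 1 = 1
(A <-> ((A -> C) -> A)) & (C <-> C) = 1 & 1 = 1
They differ because Kleene's strong three-valued logic K3 and Łukasiewicz Ł3 treat N differently under implication.

N; 1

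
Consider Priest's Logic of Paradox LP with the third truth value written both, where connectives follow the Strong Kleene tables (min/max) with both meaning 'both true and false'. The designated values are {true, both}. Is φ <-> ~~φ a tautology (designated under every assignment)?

Every assignment of φ over {true, both, false} gives a value in {true, both}.
In particular, with φ=both: φ <-> ~~φ = both.

Yes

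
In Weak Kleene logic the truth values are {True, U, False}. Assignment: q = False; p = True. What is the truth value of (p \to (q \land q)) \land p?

q \land q = False \land False = False
p \to (q \land q) = True \to False = False
(p \to (q \land q)) \land p = False \land True = False

False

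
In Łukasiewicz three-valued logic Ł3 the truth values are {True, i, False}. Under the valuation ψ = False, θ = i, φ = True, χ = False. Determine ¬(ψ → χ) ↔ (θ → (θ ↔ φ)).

ψ → χ = False → False = True
¬(ψ → χ) = ¬True = False
θ ↔ φ = i ↔ True = i  [1 − |½−1|]
θ → (θ ↔ φ) = i → i = True
¬(ψ → χ) ↔ (θ → (θ ↔ φ)) = False ↔ True = False

False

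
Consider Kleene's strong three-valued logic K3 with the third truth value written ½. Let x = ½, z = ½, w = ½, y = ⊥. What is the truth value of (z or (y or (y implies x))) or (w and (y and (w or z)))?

y implies x = ⊥ implies ½ = ⊤  [not ⊥ or ½]
y or (y implies x) = ⊥ or ⊤ = ⊤
z or (y or (y implies x)) = ½ or ⊤ = ⊤
w or z = ½ or ½ = ½
y and (w or z) = ⊥ and ½ = ⊥
w and (y and (w or z)) = ½ and ⊥ = ⊥
(z or (y or (y implies x))) or (w and (y and (w or z))) = ⊤ or ⊥ = ⊤

⊤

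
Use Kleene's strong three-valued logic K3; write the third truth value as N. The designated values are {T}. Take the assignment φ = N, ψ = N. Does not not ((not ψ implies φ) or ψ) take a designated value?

No

not ψ = not N = N
not ψ implies φ = N implies N = N  [not N or N]
(not ψ implies φ) or ψ = N or N = N
not ((not ψ implies φ) or ψ) = not N = N
not not ((not ψ implies φ) or ψ) = not N = N
N ∉ {T}.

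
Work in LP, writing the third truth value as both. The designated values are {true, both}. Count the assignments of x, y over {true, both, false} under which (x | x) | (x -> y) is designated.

Of the 9 assignments, 9 give a value in {true, both}.

9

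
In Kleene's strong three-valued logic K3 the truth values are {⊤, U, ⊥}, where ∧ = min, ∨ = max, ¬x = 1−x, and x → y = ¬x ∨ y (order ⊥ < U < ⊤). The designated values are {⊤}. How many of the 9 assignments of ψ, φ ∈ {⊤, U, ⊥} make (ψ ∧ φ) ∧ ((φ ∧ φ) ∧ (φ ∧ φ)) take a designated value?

1

Designated under: (ψ=⊤, φ=⊤).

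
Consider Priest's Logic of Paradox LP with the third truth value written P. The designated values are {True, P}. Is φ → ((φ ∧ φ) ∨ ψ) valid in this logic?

Yes

Every assignment of φ, ψ over {True, P, False} gives a value in {True, P}.
In particular, with φ=P, ψ=P: φ → ((φ ∧ φ) ∨ ψ) = P.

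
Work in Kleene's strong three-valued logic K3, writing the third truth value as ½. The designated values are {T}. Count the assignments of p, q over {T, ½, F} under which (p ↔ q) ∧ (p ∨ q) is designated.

1

Designated under: (p=T, q=T).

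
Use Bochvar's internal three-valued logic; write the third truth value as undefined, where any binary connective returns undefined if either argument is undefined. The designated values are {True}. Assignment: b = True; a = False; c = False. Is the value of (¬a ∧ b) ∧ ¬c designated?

¬a = ¬False = True
¬a ∧ b = True ∧ True = True
¬c = ¬False = True
(¬a ∧ b) ∧ ¬c = True ∧ True = True
True ∈ {True}.

Yes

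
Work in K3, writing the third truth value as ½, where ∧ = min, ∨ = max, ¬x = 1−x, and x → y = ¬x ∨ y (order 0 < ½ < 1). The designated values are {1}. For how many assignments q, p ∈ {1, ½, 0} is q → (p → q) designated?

Of the 9 assignments, 7 give a value in {1}.

7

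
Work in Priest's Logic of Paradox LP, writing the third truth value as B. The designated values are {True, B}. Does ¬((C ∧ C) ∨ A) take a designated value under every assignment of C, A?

Countermodel: C=True, A=True gives False, which is not designated.

No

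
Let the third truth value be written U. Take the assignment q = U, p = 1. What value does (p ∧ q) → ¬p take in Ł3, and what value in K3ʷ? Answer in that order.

In Ł3: p ∧ q = 1 ∧ U = U
¬p = ¬1 = 0
(p ∧ q) → ¬p = U → 0 = U  [min(1, 1−½+0)]
In K3ʷ: p ∧ q = 1 ∧ U = U
¬p = ¬1 = 0
(p ∧ q) → ¬p = U → 0 = U

U; U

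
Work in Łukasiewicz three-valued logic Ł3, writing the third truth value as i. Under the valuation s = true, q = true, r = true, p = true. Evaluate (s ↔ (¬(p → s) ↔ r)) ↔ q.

false

p → s = true → true = true
¬(p → s) = ¬true = false
¬(p → s) ↔ r = false ↔ true = false
s ↔ (¬(p → s) ↔ r) = true ↔ false = false
(s ↔ (¬(p → s) ↔ r)) ↔ q = false ↔ true = false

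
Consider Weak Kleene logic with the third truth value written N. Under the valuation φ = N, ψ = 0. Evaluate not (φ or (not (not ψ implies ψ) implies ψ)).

N

not ψ = not 0 = 1
not ψ implies ψ = 1 implies 0 = 0
not (not ψ implies ψ) = not 0 = 1
not (not ψ implies ψ) implies ψ = 1 implies 0 = 0
φ or (not (not ψ implies ψ) implies ψ) = N or 0 = N
not (φ or (not (not ψ implies ψ) implies ψ)) = not N = N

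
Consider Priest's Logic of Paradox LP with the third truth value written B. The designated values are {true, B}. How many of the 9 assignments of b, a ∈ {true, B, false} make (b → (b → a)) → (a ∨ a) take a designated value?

Of the 9 assignments, 8 give a value in {true, B}.

8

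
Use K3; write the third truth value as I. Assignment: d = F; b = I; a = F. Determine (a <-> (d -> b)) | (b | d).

I

d -> b = F -> I = T  [~F | I]
a <-> (d -> b) = F <-> T = F
b | d = I | F = I
(a <-> (d -> b)) | (b | d) = F | I = I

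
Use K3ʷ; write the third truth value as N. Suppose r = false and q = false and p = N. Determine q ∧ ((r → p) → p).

N

r → p = false → N = N
(r → p) → p = N → N = N
q ∧ ((r → p) → p) = false ∧ N = N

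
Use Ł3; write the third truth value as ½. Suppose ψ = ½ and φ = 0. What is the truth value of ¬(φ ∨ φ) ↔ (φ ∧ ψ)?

φ ∨ φ = 0 ∨ 0 = 0
¬(φ ∨ φ) = ¬0 = 1
φ ∧ ψ = 0 ∧ ½ = 0
¬(φ ∨ φ) ↔ (φ ∧ ψ) = 1 ↔ 0 = 0

0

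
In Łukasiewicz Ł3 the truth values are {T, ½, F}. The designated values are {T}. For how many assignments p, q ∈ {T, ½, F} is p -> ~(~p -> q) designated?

Designated under: (p=½, q=F); (p=F, q=T); (p=F, q=½); (p=F, q=F).

4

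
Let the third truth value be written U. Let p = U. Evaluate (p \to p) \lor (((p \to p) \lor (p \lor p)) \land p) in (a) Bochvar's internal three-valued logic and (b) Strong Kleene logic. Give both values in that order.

U; U

In Bochvar's internal three-valued logic: p \to p = U \to U = U
p \to p = U \to U = U
p \lor p = U \lor U = U
(p \to p) \lor (p \lor p) = U \lor U = U
((p \to p) \lor (p \lor p)) \land p = U \land U = U
(p \to p) \lor (((p \to p) \lor (p \lor p)) \land p) = U \lor U = U
In Strong Kleene logic: p \to p = U \to U = U  [\lnot U \lor U]
p \to p = U \to U = U
p \lor p = U \lor U = U
(p \to p) \lor (p \lor p) = U \lor U = U
((p \to p) \lor (p \lor p)) \land p = U \land U = U
(p \to p) \lor (((p \to p) \lor (p \lor p)) \land p) = U \lor U = U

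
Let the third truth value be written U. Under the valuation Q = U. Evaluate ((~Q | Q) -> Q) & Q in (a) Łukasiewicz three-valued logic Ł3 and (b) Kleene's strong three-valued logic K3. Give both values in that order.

U; U

In Łukasiewicz three-valued logic Ł3: ~Q = ~U = U
~Q | Q = U | U = U
(~Q | Q) -> Q = U -> U = true
((~Q | Q) -> Q) & Q = true & U = U
In Kleene's strong three-valued logic K3: ~Q = ~U = U
~Q | Q = U | U = U
(~Q | Q) -> Q = U -> U = U  [~U | U]
((~Q | Q) -> Q) & Q = U & U = U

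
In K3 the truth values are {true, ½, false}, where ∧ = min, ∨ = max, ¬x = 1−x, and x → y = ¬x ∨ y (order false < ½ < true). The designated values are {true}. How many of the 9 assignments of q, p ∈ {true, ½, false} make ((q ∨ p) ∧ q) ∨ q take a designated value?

Designated under: (q=true, p=true); (q=true, p=½); (q=true, p=false).

3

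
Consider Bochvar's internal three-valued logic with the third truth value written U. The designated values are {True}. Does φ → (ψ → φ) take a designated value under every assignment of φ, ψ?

No

Countermodel: φ=True, ψ=U gives U, which is not designated.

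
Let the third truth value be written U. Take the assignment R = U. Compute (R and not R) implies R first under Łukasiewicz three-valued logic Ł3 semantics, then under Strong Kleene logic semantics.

In Łukasiewicz three-valued logic Ł3: not R = not U = U
R and not R = U and U = U
(R and not R) implies R = U implies U = T
In Strong Kleene logic: not R = not U = U
R and not R = U and U = U
(R and not R) implies R = U implies U = U
They differ because Łukasiewicz three-valued logic Ł3 and Strong Kleene logic treat U differently under implication.

T; U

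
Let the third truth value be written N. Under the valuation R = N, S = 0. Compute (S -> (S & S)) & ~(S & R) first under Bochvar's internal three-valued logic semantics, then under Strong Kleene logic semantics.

N; 1

In Bochvar's internal three-valued logic: S & S = 0 & 0 = 0
S -> (S & S) = 0 -> 0 = 1
S & R = 0 & N = N
~(S & R) = ~N = N
(S -> (S & S)) & ~(S & R) = 1 & N = N
In Strong Kleene logic: S & S = 0 & 0 = 0
S -> (S & S) = 0 -> 0 = 1
S & R = 0 & N = 0
~(S & R) = ~0 = 1
(S -> (S & S)) & ~(S & R) = 1 & 1 = 1
They differ because Bochvar's internal three-valued logic and Strong Kleene logic treat N differently under the binary connectives.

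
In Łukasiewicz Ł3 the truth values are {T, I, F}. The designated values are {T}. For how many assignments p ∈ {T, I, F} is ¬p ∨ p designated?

2

p=T: T ✓
p=I: I ·
p=F: T ✓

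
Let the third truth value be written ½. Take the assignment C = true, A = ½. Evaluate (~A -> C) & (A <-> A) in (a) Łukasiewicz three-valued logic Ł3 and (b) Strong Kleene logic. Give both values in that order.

true; ½

In Łukasiewicz three-valued logic Ł3: ~A = ~½ = ½
~A -> C = ½ -> true = true
A <-> A = ½ <-> ½ = true
(~A -> C) & (A <-> A) = true & true = true
In Strong Kleene logic: ~A = ~½ = ½
~A -> C = ½ -> true = true  [~½ | true]
A <-> A = ½ <-> ½ = ½
(~A -> C) & (A <-> A) = true & ½ = ½
They differ because Łukasiewicz three-valued logic Ł3 and Strong Kleene logic treat ½ differently under implication.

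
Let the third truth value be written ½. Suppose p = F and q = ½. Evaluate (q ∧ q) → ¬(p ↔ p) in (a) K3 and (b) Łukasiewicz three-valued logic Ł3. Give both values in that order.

½; ½

In K3: q ∧ q = ½ ∧ ½ = ½
p ↔ p = F ↔ F = T
¬(p ↔ p) = ¬T = F
(q ∧ q) → ¬(p ↔ p) = ½ → F = ½  [¬½ ∨ F]
In Łukasiewicz three-valued logic Ł3: q ∧ q = ½ ∧ ½ = ½
p ↔ p = F ↔ F = T
¬(p ↔ p) = ¬T = F
(q ∧ q) → ¬(p ↔ p) = ½ → F = ½  [min(1, 1−½+0)]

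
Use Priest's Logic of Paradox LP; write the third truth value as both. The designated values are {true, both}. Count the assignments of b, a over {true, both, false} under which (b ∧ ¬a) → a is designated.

Of the 9 assignments, 8 give a value in {true, both}.

8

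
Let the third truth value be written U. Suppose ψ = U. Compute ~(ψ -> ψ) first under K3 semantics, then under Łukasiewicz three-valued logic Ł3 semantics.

In K3: ψ -> ψ = U -> U = U
~(ψ -> ψ) = ~U = U
In Łukasiewicz three-valued logic Ł3: ψ -> ψ = U -> U = true
~(ψ -> ψ) = ~true = false
They differ because K3 and Łukasiewicz three-valued logic Ł3 treat U differently under implication.

U; false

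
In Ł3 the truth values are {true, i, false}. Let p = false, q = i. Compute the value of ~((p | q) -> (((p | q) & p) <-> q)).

p | q = false | i = i
p | q = false | i = i
(p | q) & p = i & false = false
((p | q) & p) <-> q = false <-> i = i  [1 − |0−½|]
(p | q) -> (((p | q) & p) <-> q) = i -> i = true
~((p | q) -> (((p | q) & p) <-> q)) = ~true = false

false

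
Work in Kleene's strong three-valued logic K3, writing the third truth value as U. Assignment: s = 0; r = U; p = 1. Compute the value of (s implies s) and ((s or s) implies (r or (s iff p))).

s implies s = 0 implies 0 = 1
s or s = 0 or 0 = 0
s iff p = 0 iff 1 = 0
r or (s iff p) = U or 0 = U
(s or s) implies (r or (s iff p)) = 0 implies U = 1  [not 0 or U]
(s implies s) and ((s or s) implies (r or (s iff p))) = 1 and 1 = 1

1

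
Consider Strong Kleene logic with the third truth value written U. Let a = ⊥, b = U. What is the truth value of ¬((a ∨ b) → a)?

U

a ∨ b = ⊥ ∨ U = U
(a ∨ b) → a = U → ⊥ = U
¬((a ∨ b) → a) = ¬U = U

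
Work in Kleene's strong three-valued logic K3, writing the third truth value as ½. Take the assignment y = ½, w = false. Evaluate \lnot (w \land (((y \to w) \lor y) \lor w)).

true

y \to w = ½ \to false = ½
(y \to w) \lor y = ½ \lor ½ = ½
((y \to w) \lor y) \lor w = ½ \lor false = ½
w \land (((y \to w) \lor y) \lor w) = false \land ½ = false
\lnot (w \land (((y \to w) \lor y) \lor w)) = \lnot false = true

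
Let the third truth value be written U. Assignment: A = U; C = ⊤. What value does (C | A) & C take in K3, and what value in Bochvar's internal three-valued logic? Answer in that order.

In K3: C | A = ⊤ | U = ⊤
(C | A) & C = ⊤ & ⊤ = ⊤
In Bochvar's internal three-valued logic: C | A = ⊤ | U = U
(C | A) & C = U & ⊤ = U
They differ because K3 and Bochvar's internal three-valued logic treat U differently under the binary connectives.

⊤; U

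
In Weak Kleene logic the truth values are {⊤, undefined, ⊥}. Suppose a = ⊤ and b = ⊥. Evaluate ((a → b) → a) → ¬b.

⊤

a → b = ⊤ → ⊥ = ⊥
(a → b) → a = ⊥ → ⊤ = ⊤
¬b = ¬⊥ = ⊤
((a → b) → a) → ¬b = ⊤ → ⊤ = ⊤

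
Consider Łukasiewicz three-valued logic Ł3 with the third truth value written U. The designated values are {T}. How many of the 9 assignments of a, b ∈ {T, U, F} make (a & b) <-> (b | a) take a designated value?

3

Designated under: (a=T, b=T); (a=U, b=U); (a=F, b=F).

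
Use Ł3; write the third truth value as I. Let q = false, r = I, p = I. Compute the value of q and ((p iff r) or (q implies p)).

p iff r = I iff I = true  [1 − |½−½|]
q implies p = false implies I = true
(p iff r) or (q implies p) = true or true = true
q and ((p iff r) or (q implies p)) = false and true = false

false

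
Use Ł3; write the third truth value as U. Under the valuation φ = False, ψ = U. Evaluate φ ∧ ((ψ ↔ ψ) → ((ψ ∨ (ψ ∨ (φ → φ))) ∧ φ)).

False

ψ ↔ ψ = U ↔ U = True
φ → φ = False → False = True
ψ ∨ (φ → φ) = U ∨ True = True
ψ ∨ (ψ ∨ (φ → φ)) = U ∨ True = True
(ψ ∨ (ψ ∨ (φ → φ))) ∧ φ = True ∧ False = False
(ψ ↔ ψ) → ((ψ ∨ (ψ ∨ (φ → φ))) ∧ φ) = True → False = False
φ ∧ ((ψ ↔ ψ) → ((ψ ∨ (ψ ∨ (φ → φ))) ∧ φ)) = False ∧ False = False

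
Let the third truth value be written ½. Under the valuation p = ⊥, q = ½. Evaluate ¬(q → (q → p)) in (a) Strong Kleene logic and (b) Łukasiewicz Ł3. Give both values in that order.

In Strong Kleene logic: q → p = ½ → ⊥ = ½  [¬½ ∨ ⊥]
q → (q → p) = ½ → ½ = ½
¬(q → (q → p)) = ¬½ = ½
In Łukasiewicz Ł3: q → p = ½ → ⊥ = ½
q → (q → p) = ½ → ½ = ⊤
¬(q → (q → p)) = ¬⊤ = ⊥
They differ because Strong Kleene logic and Łukasiewicz Ł3 treat ½ differently under implication.

½; ⊥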